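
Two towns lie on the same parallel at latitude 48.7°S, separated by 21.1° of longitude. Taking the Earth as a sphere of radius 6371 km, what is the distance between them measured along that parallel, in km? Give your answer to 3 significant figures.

1550 km

Arc length along a parallel = R cos φ · Δλ (with Δλ in radians).
= 6371 × cos 48.7° × (21.1° × π/180) = 6371 × 0.6600 × 0.3683 ≈ 1550 km.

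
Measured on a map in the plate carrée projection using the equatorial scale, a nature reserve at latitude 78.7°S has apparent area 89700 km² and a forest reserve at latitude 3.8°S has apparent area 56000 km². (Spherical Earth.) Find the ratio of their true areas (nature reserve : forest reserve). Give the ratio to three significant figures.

0.315

On the plate carrée, areal scale = h·k = 1 × sec φ, so true area = apparent × cos φ.
True area of nature reserve: 89700 × cos(78.7°) = 89700 × 0.1959 = 17580 km².
True area of forest reserve: 56000 × cos(3.8°) = 56000 × 0.9978 = 55880 km².
Ratio = 17580 / 55880 ≈ 0.315.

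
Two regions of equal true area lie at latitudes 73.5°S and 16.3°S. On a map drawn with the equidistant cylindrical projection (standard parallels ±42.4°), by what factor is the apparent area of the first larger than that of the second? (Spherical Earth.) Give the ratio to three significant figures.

With standard parallel φ₀ = 42.4°, the equirectangular projection gives x = Rλ cos φ₀, y = Rφ, so h = 1 and k = cos 42.4° / cos φ.
Areal scale at 73.5°: h·k = 1.000 × 2.600 = 2.600.
Areal scale at 16.3°: h·k = 1.000 × 0.7694 = 0.7694.
Ratio = 2.600/0.7694 ≈ 3.38.

3.38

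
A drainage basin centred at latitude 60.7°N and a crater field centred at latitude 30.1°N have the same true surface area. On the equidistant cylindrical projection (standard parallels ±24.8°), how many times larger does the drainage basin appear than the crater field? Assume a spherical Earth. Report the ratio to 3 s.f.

The equidistant cylindrical projection with φ₀ = 24.8° has h = 1 (meridians true) and k = cos φ₀ / cos φ along parallels.
Areal scale at 60.7°: h·k = 1.000 × 1.855 = 1.855.
Areal scale at 30.1°: h·k = 1.000 × 1.049 = 1.049.
Ratio = 1.855/1.049 ≈ 1.77.

1.77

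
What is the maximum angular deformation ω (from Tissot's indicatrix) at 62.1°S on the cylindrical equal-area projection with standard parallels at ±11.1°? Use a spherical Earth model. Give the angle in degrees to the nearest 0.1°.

78.0°

A cylindrical equal-area projection with standard parallel φ₀ has meridian scale h = cos φ / cos φ₀ and parallel scale k = cos φ₀ / cos φ (so areas are preserved, h·k = 1).
At 62.1°: h = 0.4769, k = 2.097; principal scales a = 2.097, b = 0.4769.
sin(ω/2) = (a − b)/(a + b) = 1.620/2.574 = 0.6295, so ω = 2 arcsin(0.6295) ≈ 78.0°.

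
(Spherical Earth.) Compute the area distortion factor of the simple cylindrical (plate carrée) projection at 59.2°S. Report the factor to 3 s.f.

In the plate carrée (x = Rλ, y = Rφ), meridians are true-scale (h = 1) and parallels are stretched by k = sec φ.
Areal scale = h·k = 1 × sec φ; at 59.2°, h = 1.000, k = 1.953, so h·k = 1.953.

1.95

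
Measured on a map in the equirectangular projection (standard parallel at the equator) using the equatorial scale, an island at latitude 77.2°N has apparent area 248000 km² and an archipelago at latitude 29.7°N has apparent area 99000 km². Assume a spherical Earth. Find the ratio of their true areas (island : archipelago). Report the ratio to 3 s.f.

0.639

Plate carrée has h = 1 and k = sec φ, giving areal scale sec φ; true area = (apparent area) · cos φ.
True area of island: 248000 × cos(77.2°) = 248000 × 0.2215 = 54940 km².
True area of archipelago: 99000 × cos(29.7°) = 99000 × 0.8686 = 85990 km².
Ratio = 54940 / 85990 ≈ 0.639.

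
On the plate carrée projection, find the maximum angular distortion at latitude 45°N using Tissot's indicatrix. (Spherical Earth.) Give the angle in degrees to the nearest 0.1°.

19.8°

Plate carrée maps x = Rλ, y = Rφ. The meridian scale is h = 1 and the parallel scale is k = 1/cos φ = sec φ.
At 45°: h = 1.000, k = 1.414; principal scales a = 1.414, b = 1.000.
sin(ω/2) = (a − b)/(a + b) = 0.4142/2.414 = 0.1716, so ω = 2 arcsin(0.1716) ≈ 19.8°.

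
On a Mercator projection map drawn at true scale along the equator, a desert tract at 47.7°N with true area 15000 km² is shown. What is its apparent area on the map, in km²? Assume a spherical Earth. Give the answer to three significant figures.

Mercator is conformal, so the point scale is isotropic: h = k = sec φ = 1/cos φ.
Areal scale = k² = sec²φ = 1/cos²(47.7°) = 1/0.6730² = 2.208.
Apparent area = 15000 × 2.208 ≈ 33100 km².

33100 km²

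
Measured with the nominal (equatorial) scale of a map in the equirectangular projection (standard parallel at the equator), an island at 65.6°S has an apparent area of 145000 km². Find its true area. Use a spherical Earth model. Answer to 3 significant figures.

In the plate carrée (x = Rλ, y = Rφ), meridians are true-scale (h = 1) and parallels are stretched by k = sec φ.
Areal scale = h·k = 1 × sec φ; at 65.6°, h = 1.000, k = 2.421, so h·k = 2.421.
True area = apparent / (areal scale) = 145000 / 2.421 ≈ 59900 km².

59900 km²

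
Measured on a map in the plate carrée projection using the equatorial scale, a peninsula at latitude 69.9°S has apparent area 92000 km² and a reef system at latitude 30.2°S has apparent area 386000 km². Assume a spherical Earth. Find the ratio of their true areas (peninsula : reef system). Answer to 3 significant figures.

On the plate carrée, areal scale = h·k = 1 × sec φ, so true area = apparent × cos φ.
True area of peninsula: 92000 × cos(69.9°) = 92000 × 0.3437 = 31620 km².
True area of reef system: 386000 × cos(30.2°) = 386000 × 0.8643 = 333600 km².
Ratio = 31620 / 333600 ≈ 0.0948.

0.0948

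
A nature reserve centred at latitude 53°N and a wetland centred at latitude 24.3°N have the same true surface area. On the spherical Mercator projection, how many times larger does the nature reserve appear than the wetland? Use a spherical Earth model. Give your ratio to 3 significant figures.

On Mercator, area is exaggerated by sec²φ = 1/cos²φ.
At 53°: sec²(53°) = 1/0.6018² = 2.761.
At 24.3°: sec²(24.3°) = 1/0.9114² = 1.204.
Ratio = 2.761/1.204 = cos²(24.3°)/cos²(53°) ≈ 2.29.

2.29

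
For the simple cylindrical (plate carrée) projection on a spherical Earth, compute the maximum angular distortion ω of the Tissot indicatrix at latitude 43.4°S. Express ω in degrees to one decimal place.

For the equirectangular projection with φ₀ = 0 (plate carrée), h = 1 along meridians and k = sec φ along parallels.
At 43.4°: h = 1.000, k = 1.376; principal scales a = 1.376, b = 1.000.
sin(ω/2) = (a − b)/(a + b) = 0.3763/2.376 = 0.1584, so ω = 2 arcsin(0.1584) ≈ 18.2°.

18.2°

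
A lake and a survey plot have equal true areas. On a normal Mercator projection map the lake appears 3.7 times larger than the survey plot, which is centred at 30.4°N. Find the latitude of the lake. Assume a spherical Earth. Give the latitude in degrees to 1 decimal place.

63.4°

On Mercator, (apparent₁)/(apparent₂) = sec²φ₁ / sec²φ₂ when true areas are equal.
cos²φ₂ / cos²φ₁ = 3.7  ⇒  cos φ₁ = cos 30.4° / √3.7 = 0.8625/1.924 = 0.4484.
φ₁ = arccos(0.4484) ≈ 63.4°.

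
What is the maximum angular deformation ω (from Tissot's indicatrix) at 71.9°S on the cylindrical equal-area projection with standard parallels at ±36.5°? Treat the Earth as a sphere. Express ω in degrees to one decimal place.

A cylindrical equal-area projection with standard parallel φ₀ has meridian scale h = cos φ / cos φ₀ and parallel scale k = cos φ₀ / cos φ (so areas are preserved, h·k = 1).
At 71.9°: h = 0.3865, k = 2.587; principal scales a = 2.587, b = 0.3865.
sin(ω/2) = (a − b)/(a + b) = 2.201/2.974 = 0.7401, so ω = 2 arcsin(0.7401) ≈ 95.5°.

95.5°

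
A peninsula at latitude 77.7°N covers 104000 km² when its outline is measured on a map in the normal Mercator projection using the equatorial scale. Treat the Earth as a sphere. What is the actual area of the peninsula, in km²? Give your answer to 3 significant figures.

The Mercator projection is conformal; its linear scale factor is the same in every direction and equals sec φ = 1/cos φ.
Areal scale = k² = sec²φ = 1/cos²(77.7°) = 1/0.2130² = 22.04.
True area = apparent / (areal scale) = 104000 / 22.04 ≈ 4720 km².

4720 km²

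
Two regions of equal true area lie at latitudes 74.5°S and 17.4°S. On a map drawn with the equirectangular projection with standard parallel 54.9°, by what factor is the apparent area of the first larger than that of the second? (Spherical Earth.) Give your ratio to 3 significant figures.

3.57

With standard parallel φ₀ = 54.9°, the equirectangular projection gives x = Rλ cos φ₀, y = Rφ, so h = 1 and k = cos 54.9° / cos φ.
Areal scale at 74.5°: h·k = 1.000 × 2.152 = 2.152.
Areal scale at 17.4°: h·k = 1.000 × 0.6026 = 0.6026.
Ratio = 2.152/0.6026 ≈ 3.57.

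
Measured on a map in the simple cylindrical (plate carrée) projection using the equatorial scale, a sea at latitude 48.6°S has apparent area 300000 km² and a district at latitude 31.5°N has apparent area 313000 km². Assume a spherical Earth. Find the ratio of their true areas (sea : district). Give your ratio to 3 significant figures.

0.743

Plate carrée has h = 1 and k = sec φ, giving areal scale sec φ; true area = (apparent area) · cos φ.
True area of sea: 300000 × cos(48.6°) = 300000 × 0.6613 = 198400 km².
True area of district: 313000 × cos(31.5°) = 313000 × 0.8526 = 266900 km².
Ratio = 198400 / 266900 ≈ 0.743.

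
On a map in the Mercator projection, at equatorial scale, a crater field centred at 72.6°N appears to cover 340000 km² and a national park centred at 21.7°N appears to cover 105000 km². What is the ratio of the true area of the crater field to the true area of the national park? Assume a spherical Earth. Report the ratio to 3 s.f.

0.335

Mercator's areal exaggeration is sec²φ; hence true area = (apparent area) · cos²φ.
True area of crater field: 340000 × cos²(72.6°) = 340000 × 0.08943 = 30400 km².
True area of national park: 105000 × cos²(21.7°) = 105000 × 0.8633 = 90650 km².
Ratio = 30400 / 90650 ≈ 0.335.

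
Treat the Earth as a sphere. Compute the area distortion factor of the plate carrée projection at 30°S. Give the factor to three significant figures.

1.15

Plate carrée maps x = Rλ, y = Rφ. The meridian scale is h = 1 and the parallel scale is k = 1/cos φ = sec φ.
Areal scale = h·k = 1 × sec φ; at 30°, h = 1.000, k = 1.155, so h·k = 1.155.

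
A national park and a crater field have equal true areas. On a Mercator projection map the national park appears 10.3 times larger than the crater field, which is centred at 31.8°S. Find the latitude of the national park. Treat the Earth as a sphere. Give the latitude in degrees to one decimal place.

74.6°

Mercator areal scale is sec²φ, so apparent-area ratio = sec²φ₁ / sec²φ₂ = cos²φ₂ / cos²φ₁.
cos²φ₂ / cos²φ₁ = 10.3  ⇒  cos φ₁ = cos 31.8° / √10.3 = 0.8499/3.209 = 0.2648.
φ₁ = arccos(0.2648) ≈ 74.6°.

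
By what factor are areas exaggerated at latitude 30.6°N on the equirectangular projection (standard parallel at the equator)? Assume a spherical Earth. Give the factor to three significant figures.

Plate carrée maps x = Rλ, y = Rφ. The meridian scale is h = 1 and the parallel scale is k = 1/cos φ = sec φ.
Areal scale = h·k = 1 × sec φ; at 30.6°, h = 1.000, k = 1.162, so h·k = 1.162.

1.16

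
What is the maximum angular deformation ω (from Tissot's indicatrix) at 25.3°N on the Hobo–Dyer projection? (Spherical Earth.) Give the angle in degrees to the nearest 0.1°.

14.9°

Hobo–Dyer is a cylindrical equal-area projection with standard parallels at ±37.5°. For cylindrical equal-area with standard parallel φ₀, h = cos φ / cos φ₀ and k = cos φ₀ / cos φ, so h·k = 1.
At 25.3°: h = 1.140, k = 0.8775; principal scales a = 1.140, b = 0.8775.
sin(ω/2) = (a − b)/(a + b) = 0.2620/2.017 = 0.1299, so ω = 2 arcsin(0.1299) ≈ 14.9°.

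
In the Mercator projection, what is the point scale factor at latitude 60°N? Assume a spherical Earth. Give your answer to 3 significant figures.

The Mercator projection is conformal; its linear scale factor is the same in every direction and equals sec φ = 1/cos φ.
k = 1/cos 60° = 1/0.5000 = 2.000.

2.00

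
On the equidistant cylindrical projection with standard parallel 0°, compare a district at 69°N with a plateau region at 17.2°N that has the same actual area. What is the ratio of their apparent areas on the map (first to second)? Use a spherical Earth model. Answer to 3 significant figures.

2.67

In the plate carrée (x = Rλ, y = Rφ), meridians are true-scale (h = 1) and parallels are stretched by k = sec φ.
Areal scale at 69°: h·k = 1.000 × 2.790 = 2.790.
Areal scale at 17.2°: h·k = 1.000 × 1.047 = 1.047.
Ratio = 2.790/1.047 ≈ 2.67.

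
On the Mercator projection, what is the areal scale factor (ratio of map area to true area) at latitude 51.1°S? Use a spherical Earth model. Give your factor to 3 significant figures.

2.54

The Mercator projection is conformal; its linear scale factor is the same in every direction and equals sec φ = 1/cos φ.
Areal scale = k² = sec²φ = 1/cos²(51.1°) = 1/0.6280² = 2.536.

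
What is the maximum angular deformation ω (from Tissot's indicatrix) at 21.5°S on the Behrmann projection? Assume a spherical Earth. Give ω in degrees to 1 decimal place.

Behrmann is a cylindrical equal-area projection with standard parallels at ±30°. A cylindrical equal-area projection with standard parallel φ₀ has meridian scale h = cos φ / cos φ₀ and parallel scale k = cos φ₀ / cos φ (so areas are preserved, h·k = 1).
At 21.5°: h = 1.074, k = 0.9308; principal scales a = 1.074, b = 0.9308.
sin(ω/2) = (a − b)/(a + b) = 0.1436/2.005 = 0.07160, so ω = 2 arcsin(0.07160) ≈ 8.2°.

8.2°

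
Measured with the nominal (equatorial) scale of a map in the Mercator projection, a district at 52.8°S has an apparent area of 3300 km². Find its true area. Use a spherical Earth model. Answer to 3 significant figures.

For Mercator, h = k = sec φ (a conformal cylindrical projection has a single point scale, 1/cos φ).
Areal scale = k² = sec²φ = 1/cos²(52.8°) = 1/0.6046² = 2.736.
True area = apparent / (areal scale) = 3300 / 2.736 ≈ 1210 km².

1210 km²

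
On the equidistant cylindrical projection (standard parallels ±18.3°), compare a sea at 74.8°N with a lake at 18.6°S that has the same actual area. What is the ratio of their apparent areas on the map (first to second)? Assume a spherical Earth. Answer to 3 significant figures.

3.61

With standard parallel φ₀ = 18.3°, the equirectangular projection gives x = Rλ cos φ₀, y = Rφ, so h = 1 and k = cos 18.3° / cos φ.
Areal scale at 74.8°: h·k = 1.000 × 3.621 = 3.621.
Areal scale at 18.6°: h·k = 1.000 × 1.002 = 1.002.
Ratio = 3.621/1.002 ≈ 3.61.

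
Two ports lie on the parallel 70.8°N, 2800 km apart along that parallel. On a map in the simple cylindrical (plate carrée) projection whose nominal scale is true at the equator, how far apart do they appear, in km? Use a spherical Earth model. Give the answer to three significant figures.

8510 km

In the plate carrée (x = Rλ, y = Rφ), meridians are true-scale (h = 1) and parallels are stretched by k = sec φ.
Along the parallel, k = sec 70.8° = 1/0.3289 = 3.041.
Map distance = 2800 × 3.041 ≈ 8510 km.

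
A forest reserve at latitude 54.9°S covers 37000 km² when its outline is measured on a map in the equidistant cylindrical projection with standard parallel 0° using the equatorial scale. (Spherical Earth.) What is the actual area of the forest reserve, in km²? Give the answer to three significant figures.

For the equirectangular projection with φ₀ = 0 (plate carrée), h = 1 along meridians and k = sec φ along parallels.
Areal scale = h·k = 1 × sec φ; at 54.9°, h = 1.000, k = 1.739, so h·k = 1.739.
True area = apparent / (areal scale) = 37000 / 1.739 ≈ 21300 km².

21300 km²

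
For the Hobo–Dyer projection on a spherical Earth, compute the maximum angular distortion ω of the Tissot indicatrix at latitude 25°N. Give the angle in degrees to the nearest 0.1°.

The Hobo–Dyer projection is cylindrical equal-area with φ₀ = 37.5°. A cylindrical equal-area projection with standard parallel φ₀ has meridian scale h = cos φ / cos φ₀ and parallel scale k = cos φ₀ / cos φ (so areas are preserved, h·k = 1).
At 25°: h = 1.142, k = 0.8754; principal scales a = 1.142, b = 0.8754.
sin(ω/2) = (a − b)/(a + b) = 0.2670/2.018 = 0.1323, so ω = 2 arcsin(0.1323) ≈ 15.2°.

15.2°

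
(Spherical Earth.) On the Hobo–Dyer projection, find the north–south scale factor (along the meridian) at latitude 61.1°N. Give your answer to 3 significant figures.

0.609

The Hobo–Dyer projection is cylindrical equal-area with φ₀ = 37.5°. A cylindrical equal-area projection with standard parallel φ₀ has meridian scale h = cos φ / cos φ₀ and parallel scale k = cos φ₀ / cos φ (so areas are preserved, h·k = 1).
h = cos 61.1° / cos 37.5° = 0.4833/0.7934 = 0.6092.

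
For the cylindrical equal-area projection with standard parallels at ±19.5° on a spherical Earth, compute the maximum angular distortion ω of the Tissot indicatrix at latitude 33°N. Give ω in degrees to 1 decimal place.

13.4°

For cylindrical equal-area with standard parallel φ₀, h = cos φ / cos φ₀ and k = cos φ₀ / cos φ, so h·k = 1.
At 33°: h = 0.8897, k = 1.124; principal scales a = 1.124, b = 0.8897.
sin(ω/2) = (a − b)/(a + b) = 0.2343/2.014 = 0.1163, so ω = 2 arcsin(0.1163) ≈ 13.4°.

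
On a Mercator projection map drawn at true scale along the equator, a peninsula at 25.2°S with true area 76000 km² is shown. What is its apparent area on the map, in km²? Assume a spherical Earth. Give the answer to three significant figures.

The Mercator projection is conformal; its linear scale factor is the same in every direction and equals sec φ = 1/cos φ.
Areal scale = k² = sec²φ = 1/cos²(25.2°) = 1/0.9048² = 1.221.
Apparent area = 76000 × 1.221 ≈ 92800 km².

92800 km²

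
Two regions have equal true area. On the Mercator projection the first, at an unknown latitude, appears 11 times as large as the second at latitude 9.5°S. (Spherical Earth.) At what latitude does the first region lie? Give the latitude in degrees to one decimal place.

72.7°

On Mercator, (apparent₁)/(apparent₂) = sec²φ₁ / sec²φ₂ when true areas are equal.
cos²φ₂ / cos²φ₁ = 11  ⇒  cos φ₁ = cos 9.5° / √11 = 0.9863/3.317 = 0.2974.
φ₁ = arccos(0.2974) ≈ 72.7°.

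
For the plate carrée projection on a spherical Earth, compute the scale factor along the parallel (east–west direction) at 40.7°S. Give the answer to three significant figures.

In the plate carrée (x = Rλ, y = Rφ), meridians are true-scale (h = 1) and parallels are stretched by k = sec φ.
k = 1/cos 40.7° = 1/0.7581 = 1.319.

1.32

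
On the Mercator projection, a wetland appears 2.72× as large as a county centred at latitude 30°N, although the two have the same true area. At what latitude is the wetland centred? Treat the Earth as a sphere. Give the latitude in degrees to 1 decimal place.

58.3°

Mercator areal scale is sec²φ, so apparent-area ratio = sec²φ₁ / sec²φ₂ = cos²φ₂ / cos²φ₁.
cos²φ₂ / cos²φ₁ = 2.72  ⇒  cos φ₁ = cos 30° / √2.72 = 0.8660/1.649 = 0.5251.
φ₁ = arccos(0.5251) ≈ 58.3°.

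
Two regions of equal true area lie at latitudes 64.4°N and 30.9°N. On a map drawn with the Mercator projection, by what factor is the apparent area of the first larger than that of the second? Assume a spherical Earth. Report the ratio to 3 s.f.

3.94

Mercator is conformal with k = sec φ, so areal scale = k² = sec²φ.
At 64.4°: sec²(64.4°) = 1/0.4321² = 5.356.
At 30.9°: sec²(30.9°) = 1/0.8581² = 1.358.
Ratio = 5.356/1.358 = cos²(30.9°)/cos²(64.4°) ≈ 3.94.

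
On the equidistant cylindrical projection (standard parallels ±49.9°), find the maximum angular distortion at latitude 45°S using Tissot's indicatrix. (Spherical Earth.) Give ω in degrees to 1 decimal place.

With standard parallel φ₀ = 49.9°, the equirectangular projection gives x = Rλ cos φ₀, y = Rφ, so h = 1 and k = cos 49.9° / cos φ.
At 45°: h = 1.000, k = 0.9109; principal scales a = 1.000, b = 0.9109.
sin(ω/2) = (a − b)/(a + b) = 0.08907/1.911 = 0.04661, so ω = 2 arcsin(0.04661) ≈ 5.3°.

5.3°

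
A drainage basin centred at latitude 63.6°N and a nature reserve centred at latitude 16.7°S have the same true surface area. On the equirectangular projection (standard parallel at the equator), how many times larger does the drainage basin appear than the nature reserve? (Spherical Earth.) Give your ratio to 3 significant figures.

Plate carrée maps x = Rλ, y = Rφ. The meridian scale is h = 1 and the parallel scale is k = 1/cos φ = sec φ.
Areal scale at 63.6°: h·k = 1.000 × 2.249 = 2.249.
Areal scale at 16.7°: h·k = 1.000 × 1.044 = 1.044.
Ratio = 2.249/1.044 ≈ 2.15.

2.15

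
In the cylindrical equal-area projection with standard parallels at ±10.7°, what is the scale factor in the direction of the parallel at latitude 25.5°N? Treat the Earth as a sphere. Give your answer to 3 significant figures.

For cylindrical equal-area with standard parallel φ₀, h = cos φ / cos φ₀ and k = cos φ₀ / cos φ, so h·k = 1.
k = cos 10.7° / cos 25.5° = 0.9826/0.9026 = 1.089.

1.09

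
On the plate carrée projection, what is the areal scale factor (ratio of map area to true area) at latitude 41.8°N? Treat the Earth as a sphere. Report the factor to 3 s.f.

1.34

In the plate carrée (x = Rλ, y = Rφ), meridians are true-scale (h = 1) and parallels are stretched by k = sec φ.
Areal scale = h·k = 1 × sec φ; at 41.8°, h = 1.000, k = 1.341, so h·k = 1.341.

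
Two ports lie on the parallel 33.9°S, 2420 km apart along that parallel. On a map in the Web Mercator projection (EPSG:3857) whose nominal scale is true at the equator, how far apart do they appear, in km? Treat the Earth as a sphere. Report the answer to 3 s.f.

Mercator is conformal, so the point scale is isotropic: h = k = sec φ = 1/cos φ.
Along the parallel, k = sec 33.9° = 1/0.8300 = 1.205.
Map distance = 2420 × 1.205 ≈ 2920 km.

2920 km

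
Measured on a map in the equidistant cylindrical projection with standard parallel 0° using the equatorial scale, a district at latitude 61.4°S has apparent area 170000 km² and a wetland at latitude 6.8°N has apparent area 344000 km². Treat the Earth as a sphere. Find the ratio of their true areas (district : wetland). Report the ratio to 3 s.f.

0.238

Plate carrée has h = 1 and k = sec φ, giving areal scale sec φ; true area = (apparent area) · cos φ.
True area of district: 170000 × cos(61.4°) = 170000 × 0.4787 = 81380 km².
True area of wetland: 344000 × cos(6.8°) = 344000 × 0.9930 = 341600 km².
Ratio = 81380 / 341600 ≈ 0.238.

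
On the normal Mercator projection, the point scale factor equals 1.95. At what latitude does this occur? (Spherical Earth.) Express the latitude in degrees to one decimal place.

59.1°

Mercator scale is k = sec φ = 1/cos φ.
1/cos φ = 1.95  ⇒  cos φ = 0.5128  ⇒  φ = arccos(0.5128) ≈ 59.1°.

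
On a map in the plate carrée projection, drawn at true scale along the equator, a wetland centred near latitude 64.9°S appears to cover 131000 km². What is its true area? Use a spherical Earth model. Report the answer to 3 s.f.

55600 km²

Plate carrée maps x = Rλ, y = Rφ. The meridian scale is h = 1 and the parallel scale is k = 1/cos φ = sec φ.
Areal scale = h·k = 1 × sec φ; at 64.9°, h = 1.000, k = 2.357, so h·k = 2.357.
True area = apparent / (areal scale) = 131000 / 2.357 ≈ 55600 km².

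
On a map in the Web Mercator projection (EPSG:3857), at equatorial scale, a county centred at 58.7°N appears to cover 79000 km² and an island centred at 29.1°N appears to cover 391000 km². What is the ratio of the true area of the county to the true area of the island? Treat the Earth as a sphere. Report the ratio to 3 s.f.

0.0714

Mercator's areal exaggeration is sec²φ; hence true area = (apparent area) · cos²φ.
True area of county: 79000 × cos²(58.7°) = 79000 × 0.2699 = 21320 km².
True area of island: 391000 × cos²(29.1°) = 391000 × 0.7635 = 298500 km².
Ratio = 21320 / 298500 ≈ 0.0714.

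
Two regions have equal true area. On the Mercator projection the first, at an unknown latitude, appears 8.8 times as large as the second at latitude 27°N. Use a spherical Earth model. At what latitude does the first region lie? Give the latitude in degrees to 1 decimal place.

72.5°

On Mercator, (apparent₁)/(apparent₂) = sec²φ₁ / sec²φ₂ when true areas are equal.
cos²φ₂ / cos²φ₁ = 8.8  ⇒  cos φ₁ = cos 27° / √8.8 = 0.8910/2.966 = 0.3004.
φ₁ = arccos(0.3004) ≈ 72.5°.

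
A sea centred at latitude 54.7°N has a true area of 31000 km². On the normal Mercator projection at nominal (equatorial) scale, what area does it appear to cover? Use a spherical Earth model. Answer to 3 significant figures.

For Mercator, h = k = sec φ (a conformal cylindrical projection has a single point scale, 1/cos φ).
Areal scale = k² = sec²φ = 1/cos²(54.7°) = 1/0.5779² = 2.995.
Apparent area = 31000 × 2.995 ≈ 92800 km².

92800 km²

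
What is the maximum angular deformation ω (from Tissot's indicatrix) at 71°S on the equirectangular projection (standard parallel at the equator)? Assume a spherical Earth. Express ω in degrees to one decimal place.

61.2°

Plate carrée maps x = Rλ, y = Rφ. The meridian scale is h = 1 and the parallel scale is k = 1/cos φ = sec φ.
At 71°: h = 1.000, k = 3.072; principal scales a = 3.072, b = 1.000.
sin(ω/2) = (a − b)/(a + b) = 2.072/4.072 = 0.5088, so ω = 2 arcsin(0.5088) ≈ 61.2°.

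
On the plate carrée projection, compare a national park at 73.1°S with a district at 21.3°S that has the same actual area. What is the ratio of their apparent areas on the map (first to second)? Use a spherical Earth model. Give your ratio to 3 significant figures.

In the plate carrée (x = Rλ, y = Rφ), meridians are true-scale (h = 1) and parallels are stretched by k = sec φ.
Areal scale at 73.1°: h·k = 1.000 × 3.440 = 3.440.
Areal scale at 21.3°: h·k = 1.000 × 1.073 = 1.073.
Ratio = 3.440/1.073 ≈ 3.20.

3.20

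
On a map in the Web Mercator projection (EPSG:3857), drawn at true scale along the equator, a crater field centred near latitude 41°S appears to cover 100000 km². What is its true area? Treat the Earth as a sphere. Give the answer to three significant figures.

Mercator is conformal, so the point scale is isotropic: h = k = sec φ = 1/cos φ.
Areal scale = k² = sec²φ = 1/cos²(41°) = 1/0.7547² = 1.756.
True area = apparent / (areal scale) = 100000 / 1.756 ≈ 57000 km².

57000 km²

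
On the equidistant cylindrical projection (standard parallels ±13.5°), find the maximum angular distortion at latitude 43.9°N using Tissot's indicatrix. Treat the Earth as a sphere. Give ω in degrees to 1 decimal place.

17.1°

In the equirectangular projection with standard parallel φ₀ = 13.5° (x = Rλ cos φ₀, y = Rφ), meridians are true-scale (h = 1) and the parallel scale is k = cos φ₀ / cos φ.
At 43.9°: h = 1.000, k = 1.349; principal scales a = 1.349, b = 1.000.
sin(ω/2) = (a − b)/(a + b) = 0.3495/2.349 = 0.1487, so ω = 2 arcsin(0.1487) ≈ 17.1°.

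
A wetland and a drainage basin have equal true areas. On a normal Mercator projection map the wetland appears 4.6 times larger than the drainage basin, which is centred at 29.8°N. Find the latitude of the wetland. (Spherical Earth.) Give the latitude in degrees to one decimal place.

66.1°

On Mercator, (apparent₁)/(apparent₂) = sec²φ₁ / sec²φ₂ when true areas are equal.
cos²φ₂ / cos²φ₁ = 4.6  ⇒  cos φ₁ = cos 29.8° / √4.6 = 0.8678/2.145 = 0.4046.
φ₁ = arccos(0.4046) ≈ 66.1°.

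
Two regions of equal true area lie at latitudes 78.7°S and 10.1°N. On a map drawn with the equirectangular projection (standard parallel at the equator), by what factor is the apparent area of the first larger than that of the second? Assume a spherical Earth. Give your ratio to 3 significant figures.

In the plate carrée (x = Rλ, y = Rφ), meridians are true-scale (h = 1) and parallels are stretched by k = sec φ.
Areal scale at 78.7°: h·k = 1.000 × 5.103 = 5.103.
Areal scale at 10.1°: h·k = 1.000 × 1.016 = 1.016.
Ratio = 5.103/1.016 ≈ 5.02.

5.02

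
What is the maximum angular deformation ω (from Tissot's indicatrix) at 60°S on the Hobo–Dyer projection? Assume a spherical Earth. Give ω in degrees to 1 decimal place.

Hobo–Dyer is a cylindrical equal-area projection with standard parallels at ±37.5°. Cylindrical equal-area (φ₀ = 37.5°): h = cos φ / cos 37.5° along meridians, k = cos 37.5° / cos φ along parallels; h·k = 1.
At 60°: h = 0.6302, k = 1.587; principal scales a = 1.587, b = 0.6302.
sin(ω/2) = (a − b)/(a + b) = 0.9565/2.217 = 0.4314, so ω = 2 arcsin(0.4314) ≈ 51.1°.

51.1°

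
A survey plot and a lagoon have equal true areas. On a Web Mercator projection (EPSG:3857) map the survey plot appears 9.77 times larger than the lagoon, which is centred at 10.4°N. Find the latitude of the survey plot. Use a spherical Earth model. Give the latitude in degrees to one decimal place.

For equal true areas on Mercator, apparent areas scale as sec²φ, so the ratio is cos²φ₂ / cos²φ₁.
cos²φ₂ / cos²φ₁ = 9.77  ⇒  cos φ₁ = cos 10.4° / √9.77 = 0.9836/3.126 = 0.3147.
φ₁ = arccos(0.3147) ≈ 71.7°.

71.7°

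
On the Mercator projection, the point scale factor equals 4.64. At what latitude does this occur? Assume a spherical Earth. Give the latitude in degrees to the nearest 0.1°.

77.6°

Mercator scale is k = sec φ = 1/cos φ.
1/cos φ = 4.64  ⇒  cos φ = 0.2155  ⇒  φ = arccos(0.2155) ≈ 77.6°.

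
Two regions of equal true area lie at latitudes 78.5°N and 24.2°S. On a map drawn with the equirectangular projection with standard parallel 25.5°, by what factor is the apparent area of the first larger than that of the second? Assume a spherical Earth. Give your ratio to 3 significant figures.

With standard parallel φ₀ = 25.5°, the equirectangular projection gives x = Rλ cos φ₀, y = Rφ, so h = 1 and k = cos 25.5° / cos φ.
Areal scale at 78.5°: h·k = 1.000 × 4.527 = 4.527.
Areal scale at 24.2°: h·k = 1.000 × 0.9895 = 0.9895.
Ratio = 4.527/0.9895 ≈ 4.58.

4.58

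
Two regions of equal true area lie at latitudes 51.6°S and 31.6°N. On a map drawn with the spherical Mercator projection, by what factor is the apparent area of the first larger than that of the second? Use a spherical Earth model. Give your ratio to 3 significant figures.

Mercator is conformal with k = sec φ, so areal scale = k² = sec²φ.
At 51.6°: sec²(51.6°) = 1/0.6211² = 2.592.
At 31.6°: sec²(31.6°) = 1/0.8517² = 1.378.
Ratio = 2.592/1.378 = cos²(31.6°)/cos²(51.6°) ≈ 1.88.

1.88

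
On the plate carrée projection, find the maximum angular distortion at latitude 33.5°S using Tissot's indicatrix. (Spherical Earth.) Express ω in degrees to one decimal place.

For the equirectangular projection with φ₀ = 0 (plate carrée), h = 1 along meridians and k = sec φ along parallels.
At 33.5°: h = 1.000, k = 1.199; principal scales a = 1.199, b = 1.000.
sin(ω/2) = (a − b)/(a + b) = 0.1992/2.199 = 0.09058, so ω = 2 arcsin(0.09058) ≈ 10.4°.

10.4°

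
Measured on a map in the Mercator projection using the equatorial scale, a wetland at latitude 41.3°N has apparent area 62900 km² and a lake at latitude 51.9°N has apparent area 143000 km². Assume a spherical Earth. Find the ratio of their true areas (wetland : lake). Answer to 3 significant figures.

Mercator's areal exaggeration is sec²φ; hence true area = (apparent area) · cos²φ.
True area of wetland: 62900 × cos²(41.3°) = 62900 × 0.5644 = 35500 km².
True area of lake: 143000 × cos²(51.9°) = 143000 × 0.3807 = 54440 km².
Ratio = 35500 / 54440 ≈ 0.652.

0.652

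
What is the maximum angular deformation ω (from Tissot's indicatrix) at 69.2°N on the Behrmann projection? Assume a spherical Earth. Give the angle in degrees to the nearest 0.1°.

Behrmann is a cylindrical equal-area projection with standard parallels at ±30°. For cylindrical equal-area with standard parallel φ₀, h = cos φ / cos φ₀ and k = cos φ₀ / cos φ, so h·k = 1.
At 69.2°: h = 0.4100, k = 2.439; principal scales a = 2.439, b = 0.4100.
sin(ω/2) = (a − b)/(a + b) = 2.029/2.849 = 0.7121, so ω = 2 arcsin(0.7121) ≈ 90.8°.

90.8°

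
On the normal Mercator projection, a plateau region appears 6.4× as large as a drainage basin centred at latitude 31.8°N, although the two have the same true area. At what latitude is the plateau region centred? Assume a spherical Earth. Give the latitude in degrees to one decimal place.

For equal true areas on Mercator, apparent areas scale as sec²φ, so the ratio is cos²φ₂ / cos²φ₁.
cos²φ₂ / cos²φ₁ = 6.4  ⇒  cos φ₁ = cos 31.8° / √6.4 = 0.8499/2.530 = 0.3359.
φ₁ = arccos(0.3359) ≈ 70.4°.

70.4°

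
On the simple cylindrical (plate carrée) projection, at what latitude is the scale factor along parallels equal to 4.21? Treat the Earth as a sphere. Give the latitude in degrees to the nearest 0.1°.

Plate carrée: h = 1, k = sec φ along parallels.
sec φ = 4.21  ⇒  cos φ = 0.2375  ⇒  φ ≈ 76.3°.

76.3°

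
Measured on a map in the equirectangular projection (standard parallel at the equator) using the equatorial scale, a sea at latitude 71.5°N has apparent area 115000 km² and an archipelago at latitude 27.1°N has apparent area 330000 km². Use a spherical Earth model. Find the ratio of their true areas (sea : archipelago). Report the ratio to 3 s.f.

On the plate carrée, areal scale = h·k = 1 × sec φ, so true area = apparent × cos φ.
True area of sea: 115000 × cos(71.5°) = 115000 × 0.3173 = 36490 km².
True area of archipelago: 330000 × cos(27.1°) = 330000 × 0.8902 = 293800 km².
Ratio = 36490 / 293800 ≈ 0.124.

0.124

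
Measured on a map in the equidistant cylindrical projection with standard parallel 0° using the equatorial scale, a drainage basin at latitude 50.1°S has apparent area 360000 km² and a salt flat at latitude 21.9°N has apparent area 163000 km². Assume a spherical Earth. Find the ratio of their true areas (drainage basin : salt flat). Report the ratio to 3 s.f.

1.53

Plate carrée has h = 1 and k = sec φ, giving areal scale sec φ; true area = (apparent area) · cos φ.
True area of drainage basin: 360000 × cos(50.1°) = 360000 × 0.6414 = 230900 km².
True area of salt flat: 163000 × cos(21.9°) = 163000 × 0.9278 = 151200 km².
Ratio = 230900 / 151200 ≈ 1.53.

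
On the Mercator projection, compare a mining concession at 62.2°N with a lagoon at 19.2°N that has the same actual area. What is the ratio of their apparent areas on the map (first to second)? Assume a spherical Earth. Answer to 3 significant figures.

On Mercator, area is exaggerated by sec²φ = 1/cos²φ.
At 62.2°: sec²(62.2°) = 1/0.4664² = 4.597.
At 19.2°: sec²(19.2°) = 1/0.9444² = 1.121.
Ratio = 4.597/1.121 = cos²(19.2°)/cos²(62.2°) ≈ 4.10.

4.10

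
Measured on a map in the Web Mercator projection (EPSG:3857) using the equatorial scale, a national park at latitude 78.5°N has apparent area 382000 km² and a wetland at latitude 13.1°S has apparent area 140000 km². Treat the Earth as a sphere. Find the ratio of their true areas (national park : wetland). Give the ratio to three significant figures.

Mercator's areal exaggeration is sec²φ; hence true area = (apparent area) · cos²φ.
True area of national park: 382000 × cos²(78.5°) = 382000 × 0.03975 = 15180 km².
True area of wetland: 140000 × cos²(13.1°) = 140000 × 0.9486 = 132800 km².
Ratio = 15180 / 132800 ≈ 0.114.

0.114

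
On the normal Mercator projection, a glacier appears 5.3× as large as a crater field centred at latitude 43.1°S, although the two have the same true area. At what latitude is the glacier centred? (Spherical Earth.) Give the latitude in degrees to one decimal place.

For equal true areas on Mercator, apparent areas scale as sec²φ, so the ratio is cos²φ₂ / cos²φ₁.
cos²φ₂ / cos²φ₁ = 5.3  ⇒  cos φ₁ = cos 43.1° / √5.3 = 0.7302/2.302 = 0.3172.
φ₁ = arccos(0.3172) ≈ 71.5°.

71.5°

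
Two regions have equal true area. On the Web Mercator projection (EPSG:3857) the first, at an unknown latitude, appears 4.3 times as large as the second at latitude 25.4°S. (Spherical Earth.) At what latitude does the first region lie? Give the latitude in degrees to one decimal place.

64.2°

For equal true areas on Mercator, apparent areas scale as sec²φ, so the ratio is cos²φ₂ / cos²φ₁.
cos²φ₂ / cos²φ₁ = 4.3  ⇒  cos φ₁ = cos 25.4° / √4.3 = 0.9033/2.074 = 0.4356.
φ₁ = arccos(0.4356) ≈ 64.2°.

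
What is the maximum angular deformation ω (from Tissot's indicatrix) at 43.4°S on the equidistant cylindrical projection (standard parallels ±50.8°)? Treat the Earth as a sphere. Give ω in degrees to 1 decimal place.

8.0°

The equidistant cylindrical projection with φ₀ = 50.8° has h = 1 (meridians true) and k = cos φ₀ / cos φ along parallels.
At 43.4°: h = 1.000, k = 0.8699; principal scales a = 1.000, b = 0.8699.
sin(ω/2) = (a − b)/(a + b) = 0.1301/1.870 = 0.06959, so ω = 2 arcsin(0.06959) ≈ 8.0°.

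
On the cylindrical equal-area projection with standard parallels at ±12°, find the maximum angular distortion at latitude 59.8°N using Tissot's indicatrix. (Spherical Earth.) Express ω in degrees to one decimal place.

Cylindrical equal-area (φ₀ = 12°): h = cos φ / cos 12° along meridians, k = cos 12° / cos φ along parallels; h·k = 1.
At 59.8°: h = 0.5143, k = 1.945; principal scales a = 1.945, b = 0.5143.
sin(ω/2) = (a − b)/(a + b) = 1.430/2.459 = 0.5817, so ω = 2 arcsin(0.5817) ≈ 71.1°.

71.1°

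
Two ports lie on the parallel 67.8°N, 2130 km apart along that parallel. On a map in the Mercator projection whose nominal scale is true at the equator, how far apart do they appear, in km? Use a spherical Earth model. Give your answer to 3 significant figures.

The Mercator projection is conformal; its linear scale factor is the same in every direction and equals sec φ = 1/cos φ.
Along the parallel, k = sec 67.8° = 1/0.3778 = 2.647.
Map distance = 2130 × 2.647 ≈ 5640 km.

5640 km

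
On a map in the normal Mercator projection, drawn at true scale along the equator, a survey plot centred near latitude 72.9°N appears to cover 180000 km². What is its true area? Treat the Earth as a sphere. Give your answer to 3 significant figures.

15600 km²

The Mercator projection is conformal; its linear scale factor is the same in every direction and equals sec φ = 1/cos φ.
Areal scale = k² = sec²φ = 1/cos²(72.9°) = 1/0.2940² = 11.57.
True area = apparent / (areal scale) = 180000 / 11.57 ≈ 15600 km².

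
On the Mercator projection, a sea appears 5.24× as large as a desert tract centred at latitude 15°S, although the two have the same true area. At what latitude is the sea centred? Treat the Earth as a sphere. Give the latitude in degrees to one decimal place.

On Mercator, (apparent₁)/(apparent₂) = sec²φ₁ / sec²φ₂ when true areas are equal.
cos²φ₂ / cos²φ₁ = 5.24  ⇒  cos φ₁ = cos 15° / √5.24 = 0.9659/2.289 = 0.4220.
φ₁ = arccos(0.4220) ≈ 65.0°.

65.0°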